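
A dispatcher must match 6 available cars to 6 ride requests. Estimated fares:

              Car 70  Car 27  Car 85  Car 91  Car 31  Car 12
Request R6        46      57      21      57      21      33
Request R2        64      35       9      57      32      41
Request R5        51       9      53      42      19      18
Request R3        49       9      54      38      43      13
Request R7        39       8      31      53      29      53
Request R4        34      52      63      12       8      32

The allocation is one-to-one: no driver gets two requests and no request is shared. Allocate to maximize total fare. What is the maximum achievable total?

Max total: $324

Optimal: Car 70→Request R5 ($51), Car 27→Request R6 ($57), Car 85→Request R4 ($63), Car 91→Request R2 ($57), Car 31→Request R3 ($43), Car 12→Request R7 ($53) — total 51+57+63+57+43+53 = $324.
Max-entry greedy (repeatedly take the single best remaining cell) gives $298, worse by 26.
Swapping Car 27↔Car 70 (Car 27→Request R5 $9, Car 70→Request R6 $46) loses 53.
Checked against all permutations: $324 is optimal.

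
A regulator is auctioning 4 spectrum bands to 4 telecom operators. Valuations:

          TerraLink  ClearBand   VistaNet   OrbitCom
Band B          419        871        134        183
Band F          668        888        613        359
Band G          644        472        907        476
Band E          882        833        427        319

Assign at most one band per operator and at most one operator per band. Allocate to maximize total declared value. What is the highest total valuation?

Treat this as an assignment problem: match each operator to one band.
Optimal: TerraLink→Band E ($882M), ClearBand→Band B ($871M), VistaNet→Band G ($907M), OrbitCom→Band F ($359M) — total 882+871+907+359 = $3019M.
Column-greedy (each band in turn goes to its best remaining operator) gives $2765M, worse by 254.

Max total: $3019M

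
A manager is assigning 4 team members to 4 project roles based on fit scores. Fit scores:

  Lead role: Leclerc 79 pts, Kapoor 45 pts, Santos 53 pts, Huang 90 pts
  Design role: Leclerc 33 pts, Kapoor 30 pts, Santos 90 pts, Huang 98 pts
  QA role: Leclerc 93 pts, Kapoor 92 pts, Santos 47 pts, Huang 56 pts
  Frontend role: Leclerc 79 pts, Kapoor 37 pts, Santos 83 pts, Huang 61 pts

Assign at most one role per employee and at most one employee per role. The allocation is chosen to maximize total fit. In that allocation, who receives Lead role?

Optimal: Leclerc→Lead role (79 pts), Kapoor→QA role (92 pts), Santos→Frontend role (83 pts), Huang→Design role (98 pts) — total 79+92+83+98 = 352 pts.
Max-entry greedy (repeatedly take the single best remaining cell) gives 319 pts, worse by 33.
Next-best assignment: Leclerc→Frontend role, Kapoor→QA role, Santos→Design role, Huang→Lead role = 351 pts.
Swapping Kapoor↔Santos (Kapoor→Frontend role 37 pts, Santos→QA role 47 pts) loses 91.
Every other assignment is strictly worse.
Leclerc's own top role is QA role (93 pts), but forcing Leclerc→QA role and reassigning the rest optimally gives only 319 pts — worse by 33.

Leclerc receives Lead role.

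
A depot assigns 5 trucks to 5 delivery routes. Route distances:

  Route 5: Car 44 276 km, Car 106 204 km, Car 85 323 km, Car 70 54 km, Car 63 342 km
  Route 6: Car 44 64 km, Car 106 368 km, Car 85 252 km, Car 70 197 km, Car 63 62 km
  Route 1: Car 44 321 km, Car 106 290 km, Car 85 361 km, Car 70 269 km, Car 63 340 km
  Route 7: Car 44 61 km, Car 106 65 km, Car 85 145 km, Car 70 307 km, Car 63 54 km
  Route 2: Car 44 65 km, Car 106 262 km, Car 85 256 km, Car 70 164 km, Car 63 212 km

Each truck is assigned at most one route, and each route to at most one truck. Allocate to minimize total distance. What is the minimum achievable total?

Minimum total: 607 km

Optimal: Car 44→Route 2 (65 km), Car 106→Route 7 (65 km), Car 85→Route 1 (361 km), Car 70→Route 5 (54 km), Car 63→Route 6 (62 km) — total 65+65+361+54+62 = 607 km.
Row-greedy (each truck in turn takes its cheapest remaining route) gives 1021 km, worse by 414.
Next-best assignment: Car 44→Route 2, Car 106→Route 1, Car 85→Route 7, Car 70→Route 5, Car 63→Route 6 = 616 km.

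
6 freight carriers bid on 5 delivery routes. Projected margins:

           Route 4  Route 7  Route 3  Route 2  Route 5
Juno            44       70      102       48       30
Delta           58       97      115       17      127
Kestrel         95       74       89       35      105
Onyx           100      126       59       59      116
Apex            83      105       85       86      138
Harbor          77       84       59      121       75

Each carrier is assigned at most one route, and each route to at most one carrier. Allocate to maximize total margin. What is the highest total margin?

Optimal: Kestrel→Route 4 ($95k), Onyx→Route 7 ($126k), Delta→Route 3 ($115k), Harbor→Route 2 ($121k), Apex→Route 5 ($138k) — total 95+126+115+121+138 = $595k.
Row-greedy (each carrier in turn takes its best remaining route) gives $536k, worse by 59.

Max total: $595k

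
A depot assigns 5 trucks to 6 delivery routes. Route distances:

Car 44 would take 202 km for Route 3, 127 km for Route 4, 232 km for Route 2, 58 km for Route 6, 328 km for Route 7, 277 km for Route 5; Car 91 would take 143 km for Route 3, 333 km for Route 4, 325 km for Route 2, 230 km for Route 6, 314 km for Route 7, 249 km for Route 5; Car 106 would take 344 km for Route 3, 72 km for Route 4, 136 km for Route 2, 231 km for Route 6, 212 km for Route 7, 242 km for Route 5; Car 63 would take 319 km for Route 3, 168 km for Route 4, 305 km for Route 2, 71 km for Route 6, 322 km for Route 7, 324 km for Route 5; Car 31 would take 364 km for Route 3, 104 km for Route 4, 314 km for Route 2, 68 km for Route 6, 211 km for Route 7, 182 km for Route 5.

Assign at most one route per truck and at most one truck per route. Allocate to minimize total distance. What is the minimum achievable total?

Minimum total: 659 km

This is the linear assignment problem.
Optimal: Car 44→Route 4 (127 km), Car 91→Route 3 (143 km), Car 106→Route 2 (136 km), Car 63→Route 6 (71 km), Car 31→Route 5 (182 km) — total 127+143+136+71+182 = 659 km.
Row-greedy (each truck in turn takes its cheapest remaining route) gives 760 km, worse by 101.
Next-best assignment: Car 44→Route 6, Car 91→Route 3, Car 106→Route 2, Car 63→Route 4, Car 31→Route 5 = 687 km.
Swapping Car 63↔Car 106 (Car 63→Route 2 305 km, Car 106→Route 6 231 km) adds 329.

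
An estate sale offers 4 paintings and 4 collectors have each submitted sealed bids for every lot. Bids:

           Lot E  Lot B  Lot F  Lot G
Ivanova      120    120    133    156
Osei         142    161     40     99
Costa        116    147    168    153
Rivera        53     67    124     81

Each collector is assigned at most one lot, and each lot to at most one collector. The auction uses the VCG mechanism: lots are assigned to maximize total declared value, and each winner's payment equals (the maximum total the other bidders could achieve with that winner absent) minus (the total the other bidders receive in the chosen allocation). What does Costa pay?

Costa pays $19.

Efficient allocation: Ivanova→Lot G ($156), Osei→Lot E ($142), Costa→Lot B ($147), Rivera→Lot F ($124); total welfare W = $569.
Costa receives Lot B at value $147, so the others get W − 147 = $422.
Without Costa: best allocation of the remaining 3 bidders over all 4 lots is Ivanova→Lot G ($156), Osei→Lot B ($161), Rivera→Lot F ($124), total $441.
VCG payment = (others' best without Costa) − (others' welfare with Costa) = 441 − 422 = $19.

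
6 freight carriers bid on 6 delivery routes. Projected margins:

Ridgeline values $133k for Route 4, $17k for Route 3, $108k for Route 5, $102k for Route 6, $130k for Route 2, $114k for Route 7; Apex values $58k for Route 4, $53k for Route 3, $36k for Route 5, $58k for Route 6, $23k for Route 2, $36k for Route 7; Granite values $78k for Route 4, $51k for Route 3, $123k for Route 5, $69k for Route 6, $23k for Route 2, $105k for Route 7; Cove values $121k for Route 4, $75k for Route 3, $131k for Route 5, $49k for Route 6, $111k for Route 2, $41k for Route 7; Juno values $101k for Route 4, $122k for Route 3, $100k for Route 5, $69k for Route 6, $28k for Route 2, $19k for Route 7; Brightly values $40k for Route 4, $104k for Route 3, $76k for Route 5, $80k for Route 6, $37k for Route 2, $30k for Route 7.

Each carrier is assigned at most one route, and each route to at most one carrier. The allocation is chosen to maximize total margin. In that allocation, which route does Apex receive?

Treat this as an assignment problem: match each carrier to one route.
Optimal: Ridgeline→Route 2 ($130k), Apex→Route 6 ($58k), Granite→Route 7 ($105k), Cove→Route 5 ($131k), Juno→Route 4 ($101k), Brightly→Route 3 ($104k) — total 130+58+105+131+101+104 = $629k.
Swapping Ridgeline↔Brightly (Ridgeline→Route 3 $17k, Brightly→Route 2 $37k) loses 180.
Apex's own top route is Route 4 ($58k), but forcing Apex→Route 4 and reassigning the rest optimally gives only $626k — worse by 3.

Apex receives Route 6.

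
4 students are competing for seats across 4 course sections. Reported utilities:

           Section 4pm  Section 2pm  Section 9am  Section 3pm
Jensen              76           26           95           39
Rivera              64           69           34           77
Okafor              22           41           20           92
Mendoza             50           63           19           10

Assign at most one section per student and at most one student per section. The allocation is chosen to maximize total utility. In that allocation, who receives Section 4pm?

Optimal: Jensen→Section 9am (95 points), Rivera→Section 4pm (64 points), Okafor→Section 3pm (92 points), Mendoza→Section 2pm (63 points) — total 95+64+92+63 = 314 points.
Max-entry greedy (repeatedly take the single best remaining cell) gives 306 points, worse by 8.
Rivera's own top section is Section 3pm (77 points), but forcing Rivera→Section 3pm and reassigning the rest optimally gives only 263 points — worse by 51.

Rivera receives Section 4pm.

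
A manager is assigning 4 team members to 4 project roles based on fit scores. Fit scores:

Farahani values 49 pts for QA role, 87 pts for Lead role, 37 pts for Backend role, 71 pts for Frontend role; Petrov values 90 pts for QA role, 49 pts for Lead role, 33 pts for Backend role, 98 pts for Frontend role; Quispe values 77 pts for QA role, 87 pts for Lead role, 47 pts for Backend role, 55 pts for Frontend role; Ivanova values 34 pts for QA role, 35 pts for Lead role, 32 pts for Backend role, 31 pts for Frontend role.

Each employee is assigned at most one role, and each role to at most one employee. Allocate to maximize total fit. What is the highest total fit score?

Max total: 294 pts

Optimal: Farahani→Lead role (87 pts), Petrov→Frontend role (98 pts), Quispe→QA role (77 pts), Ivanova→Backend role (32 pts) — total 87+98+77+32 = 294 pts.
Column-greedy (each role in turn goes to its best remaining employee) gives 255 pts, worse by 39.
Next-best assignment: Farahani→Frontend role, Petrov→QA role, Quispe→Lead role, Ivanova→Backend role = 280 pts.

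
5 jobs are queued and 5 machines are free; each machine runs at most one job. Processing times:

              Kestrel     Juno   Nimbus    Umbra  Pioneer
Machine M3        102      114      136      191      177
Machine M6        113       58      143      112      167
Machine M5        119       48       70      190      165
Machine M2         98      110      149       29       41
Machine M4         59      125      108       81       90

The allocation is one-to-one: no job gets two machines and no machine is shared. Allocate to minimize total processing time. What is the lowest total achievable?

Optimal: Kestrel→Machine M3 (102 min), Juno→Machine M6 (58 min), Nimbus→Machine M5 (70 min), Umbra→Machine M2 (29 min), Pioneer→Machine M4 (90 min) — total 102+58+70+29+90 = 349 min.
Min-entry greedy (repeatedly take the single cheapest remaining cell) gives 439 min, worse by 90.
Next-best assignment: Kestrel→Machine M3, Juno→Machine M6, Nimbus→Machine M5, Umbra→Machine M4, Pioneer→Machine M2 = 352 min.
Swapping Nimbus↔Juno (Nimbus→Machine M6 143 min, Juno→Machine M5 48 min) adds 63.
Every other assignment is strictly worse.

Min total: 349 min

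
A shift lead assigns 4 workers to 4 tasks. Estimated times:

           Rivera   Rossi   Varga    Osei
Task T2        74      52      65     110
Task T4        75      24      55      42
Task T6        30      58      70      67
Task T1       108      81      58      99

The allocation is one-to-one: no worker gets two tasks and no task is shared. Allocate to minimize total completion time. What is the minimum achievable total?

Minimum total: 182 min

Optimal: Rivera→Task T6 (30 min), Rossi→Task T2 (52 min), Varga→Task T1 (58 min), Osei→Task T4 (42 min) — total 30+52+58+42 = 182 min.
Min-entry greedy (repeatedly take the single cheapest remaining cell) gives 222 min, worse by 40.
Swapping Varga↔Rossi (Varga→Task T2 65 min, Rossi→Task T1 81 min) adds 36.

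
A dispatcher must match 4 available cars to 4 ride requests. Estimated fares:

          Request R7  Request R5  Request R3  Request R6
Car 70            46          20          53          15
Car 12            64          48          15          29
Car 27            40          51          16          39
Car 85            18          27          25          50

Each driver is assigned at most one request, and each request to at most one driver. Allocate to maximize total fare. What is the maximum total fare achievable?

This is the linear assignment problem.
Optimal: Car 70→Request R3 ($53), Car 12→Request R7 ($64), Car 27→Request R5 ($51), Car 85→Request R6 ($50) — total 53+64+51+50 = $218.
Checked against all permutations: $218 is optimal.

Maximum total: $218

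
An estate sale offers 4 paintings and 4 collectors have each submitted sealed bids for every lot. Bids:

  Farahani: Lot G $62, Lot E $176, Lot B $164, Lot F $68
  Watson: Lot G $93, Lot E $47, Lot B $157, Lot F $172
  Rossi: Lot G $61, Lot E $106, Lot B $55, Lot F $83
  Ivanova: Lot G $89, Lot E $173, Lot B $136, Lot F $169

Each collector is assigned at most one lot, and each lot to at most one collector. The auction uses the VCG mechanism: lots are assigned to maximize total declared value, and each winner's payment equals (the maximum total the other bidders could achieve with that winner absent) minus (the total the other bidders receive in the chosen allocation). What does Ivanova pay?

Efficient allocation: Farahani→Lot B ($164), Watson→Lot F ($172), Rossi→Lot G ($61), Ivanova→Lot E ($173); total welfare W = $570.
Ivanova receives Lot E at value $173, so the others get W − 173 = $397.
Without Ivanova: best allocation of the remaining 3 bidders over all 4 lots is Farahani→Lot B ($164), Watson→Lot F ($172), Rossi→Lot E ($106), total $442.
VCG payment = (others' best without Ivanova) − (others' welfare with Ivanova) = 442 − 397 = $45.

Ivanova pays $45.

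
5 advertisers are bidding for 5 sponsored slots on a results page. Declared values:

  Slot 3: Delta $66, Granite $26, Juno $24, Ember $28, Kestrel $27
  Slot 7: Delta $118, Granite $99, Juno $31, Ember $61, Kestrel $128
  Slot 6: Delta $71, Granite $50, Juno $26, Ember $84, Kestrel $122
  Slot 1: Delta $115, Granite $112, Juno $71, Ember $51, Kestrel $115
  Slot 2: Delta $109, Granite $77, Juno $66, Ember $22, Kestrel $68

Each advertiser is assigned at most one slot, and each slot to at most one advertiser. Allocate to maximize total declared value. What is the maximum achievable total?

Treat this as an assignment problem: match each advertiser to one slot.
Optimal: Delta→Slot 2 ($109), Granite→Slot 1 ($112), Juno→Slot 3 ($24), Ember→Slot 6 ($84), Kestrel→Slot 7 ($128) — total 109+112+24+84+128 = $457.
Column-greedy (each slot in turn goes to its best remaining advertiser) gives $456, worse by 1.
Next-best assignment: Delta→Slot 3, Granite→Slot 1, Juno→Slot 2, Ember→Slot 6, Kestrel→Slot 7 = $456.
Swapping Kestrel↔Ember (Kestrel→Slot 6 $122, Ember→Slot 7 $61) loses 29.
Checked against all permutations: $457 is optimal.

Maximum total: $457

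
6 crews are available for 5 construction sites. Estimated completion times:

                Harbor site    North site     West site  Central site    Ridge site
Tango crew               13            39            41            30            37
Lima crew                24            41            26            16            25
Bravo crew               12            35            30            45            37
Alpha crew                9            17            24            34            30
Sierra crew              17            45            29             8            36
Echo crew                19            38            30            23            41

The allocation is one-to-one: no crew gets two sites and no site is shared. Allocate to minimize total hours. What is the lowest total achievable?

Minimum total: 92 hours

Optimal: Bravo crew→Harbor site (12 hours), Alpha crew→North site (17 hours), Echo crew→West site (30 hours), Sierra crew→Central site (8 hours), Lima crew→Ridge site (25 hours) — total 12+17+30+8+25 = 92 hours.
Column-greedy (each site in turn goes to its cheapest remaining crew) gives 115 hours, worse by 23.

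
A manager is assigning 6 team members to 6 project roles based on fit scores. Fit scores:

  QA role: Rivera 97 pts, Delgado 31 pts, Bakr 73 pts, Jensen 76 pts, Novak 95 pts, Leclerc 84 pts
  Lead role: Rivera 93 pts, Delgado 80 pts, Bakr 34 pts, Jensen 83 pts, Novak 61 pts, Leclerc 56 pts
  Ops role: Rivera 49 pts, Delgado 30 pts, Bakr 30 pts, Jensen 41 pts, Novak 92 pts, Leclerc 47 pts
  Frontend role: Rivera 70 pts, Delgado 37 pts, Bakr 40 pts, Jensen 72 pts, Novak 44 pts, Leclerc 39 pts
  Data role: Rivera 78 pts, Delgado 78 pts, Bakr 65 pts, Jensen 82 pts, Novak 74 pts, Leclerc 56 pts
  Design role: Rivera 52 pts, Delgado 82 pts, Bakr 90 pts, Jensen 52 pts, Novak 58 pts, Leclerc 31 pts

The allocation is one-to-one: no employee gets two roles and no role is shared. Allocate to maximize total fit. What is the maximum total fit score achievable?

Optimal: Rivera→Lead role (93 pts), Delgado→Data role (78 pts), Bakr→Design role (90 pts), Jensen→Frontend role (72 pts), Novak→Ops role (92 pts), Leclerc→QA role (84 pts) — total 93+78+90+72+92+84 = 509 pts.
Row-greedy (each employee in turn takes its best remaining role) gives 458 pts, worse by 51.
Next-best assignment: Rivera→Frontend role, Delgado→Lead role, Bakr→Design role, Jensen→Data role, Novak→Ops role, Leclerc→QA role = 498 pts.
No other one-to-one assignment exceeds 509 pts.

Maximum total: 509 pts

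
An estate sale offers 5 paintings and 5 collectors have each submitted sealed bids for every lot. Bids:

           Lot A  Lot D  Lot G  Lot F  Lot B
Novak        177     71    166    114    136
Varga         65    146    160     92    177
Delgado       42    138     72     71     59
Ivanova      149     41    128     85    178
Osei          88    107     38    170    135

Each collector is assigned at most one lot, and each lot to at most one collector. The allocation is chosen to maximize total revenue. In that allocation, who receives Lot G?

This is a one-to-one assignment (maximum-weight bipartite matching).
Optimal: Novak→Lot A ($177), Varga→Lot G ($160), Delgado→Lot D ($138), Ivanova→Lot B ($178), Osei→Lot F ($170) — total 177+160+138+178+170 = $823.
Column-greedy (each lot in turn goes to its best remaining collector) gives $680, worse by 143.
Checked against all permutations: $823 is optimal.
Varga's own top lot is Lot B ($177), but forcing Varga→Lot B and reassigning the rest optimally gives only $800 — worse by 23.

Varga receives Lot G.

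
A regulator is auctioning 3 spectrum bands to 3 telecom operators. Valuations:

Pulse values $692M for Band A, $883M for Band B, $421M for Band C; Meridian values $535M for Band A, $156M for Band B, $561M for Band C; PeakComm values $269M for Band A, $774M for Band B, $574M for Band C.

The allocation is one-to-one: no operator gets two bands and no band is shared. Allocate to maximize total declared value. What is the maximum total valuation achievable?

Treat this as an assignment problem: match each operator to one band.
Optimal: Pulse→Band A ($692M), Meridian→Band C ($561M), PeakComm→Band B ($774M) — total 692+561+774 = $2027M.
Max-entry greedy (repeatedly take the single best remaining cell) gives $1992M, worse by 35.
Next-best assignment: Pulse→Band B, Meridian→Band A, PeakComm→Band C = $1992M.
No other one-to-one assignment exceeds $2027M.

Max total: $2027M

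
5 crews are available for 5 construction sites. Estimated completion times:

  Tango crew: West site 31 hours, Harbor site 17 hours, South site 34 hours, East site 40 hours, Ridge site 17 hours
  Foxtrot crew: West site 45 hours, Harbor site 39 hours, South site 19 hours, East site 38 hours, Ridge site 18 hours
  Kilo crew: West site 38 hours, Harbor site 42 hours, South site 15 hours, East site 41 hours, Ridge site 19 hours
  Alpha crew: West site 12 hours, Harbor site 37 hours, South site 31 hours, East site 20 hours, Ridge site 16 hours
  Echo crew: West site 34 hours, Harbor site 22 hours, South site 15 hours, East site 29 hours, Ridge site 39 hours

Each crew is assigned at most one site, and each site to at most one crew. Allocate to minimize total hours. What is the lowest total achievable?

Optimal: Tango crew→Harbor site (17 hours), Foxtrot crew→Ridge site (18 hours), Kilo crew→South site (15 hours), Alpha crew→West site (12 hours), Echo crew→East site (29 hours) — total 17+18+15+12+29 = 91 hours.
Next-best assignment: Tango crew→Harbor site, Foxtrot crew→South site, Kilo crew→Ridge site, Alpha crew→West site, Echo crew→East site = 96 hours.
No other one-to-one assignment undercuts 91 hours.

Minimum total: 91 hours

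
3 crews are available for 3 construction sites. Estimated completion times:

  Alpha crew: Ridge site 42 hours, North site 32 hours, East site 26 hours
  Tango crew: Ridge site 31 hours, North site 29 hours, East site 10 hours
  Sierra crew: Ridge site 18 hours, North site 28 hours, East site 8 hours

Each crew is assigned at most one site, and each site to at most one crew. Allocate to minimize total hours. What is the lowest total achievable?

Min total: 60 hours

Optimal: Alpha crew→North site (32 hours), Tango crew→East site (10 hours), Sierra crew→Ridge site (18 hours) — total 32+10+18 = 60 hours.
Row-greedy (each crew in turn takes its cheapest remaining site) gives 73 hours, worse by 13.
Swapping Sierra crew↔Tango crew (Sierra crew→East site 8 hours, Tango crew→Ridge site 31 hours) adds 11.
Every other assignment is strictly worse.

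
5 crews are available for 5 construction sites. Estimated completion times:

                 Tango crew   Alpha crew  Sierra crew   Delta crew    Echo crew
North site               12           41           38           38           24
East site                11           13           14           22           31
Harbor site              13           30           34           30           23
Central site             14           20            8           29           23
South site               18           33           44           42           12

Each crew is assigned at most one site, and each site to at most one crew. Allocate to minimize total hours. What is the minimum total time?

Min total: 75 hours

Optimal: Tango crew→North site (12 hours), Alpha crew→East site (13 hours), Sierra crew→Central site (8 hours), Delta crew→Harbor site (30 hours), Echo crew→South site (12 hours) — total 12+13+8+30+12 = 75 hours.
Min-entry greedy (repeatedly take the single cheapest remaining cell) gives 99 hours, worse by 24.
Every other assignment is strictly worse.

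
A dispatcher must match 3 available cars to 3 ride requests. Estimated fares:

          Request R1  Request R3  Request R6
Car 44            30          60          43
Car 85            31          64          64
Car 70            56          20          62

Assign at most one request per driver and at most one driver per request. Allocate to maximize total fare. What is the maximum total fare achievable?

Optimal: Car 44→Request R3 ($60), Car 85→Request R6 ($64), Car 70→Request R1 ($56) — total 60+64+56 = $180.
Next-best assignment: Car 44→Request R6, Car 85→Request R3, Car 70→Request R1 = $163.
Checked against all permutations: $180 is optimal.

Maximum total: $180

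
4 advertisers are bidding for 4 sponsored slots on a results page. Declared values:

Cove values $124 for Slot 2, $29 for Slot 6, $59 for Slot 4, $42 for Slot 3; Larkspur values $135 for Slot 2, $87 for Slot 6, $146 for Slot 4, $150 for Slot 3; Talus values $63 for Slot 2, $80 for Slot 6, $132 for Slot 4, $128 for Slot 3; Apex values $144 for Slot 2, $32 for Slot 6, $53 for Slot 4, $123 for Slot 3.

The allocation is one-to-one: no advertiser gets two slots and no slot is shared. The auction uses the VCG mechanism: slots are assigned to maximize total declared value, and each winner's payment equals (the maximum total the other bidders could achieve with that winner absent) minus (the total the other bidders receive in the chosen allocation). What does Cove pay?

Cove pays $77.

Efficient allocation: Cove→Slot 2 ($124), Larkspur→Slot 4 ($146), Talus→Slot 6 ($80), Apex→Slot 3 ($123); total welfare W = $473.
Cove receives Slot 2 at value $124, so the others get W − 124 = $349.
Without Cove: best allocation of the remaining 3 bidders over all 4 slots is Larkspur→Slot 3 ($150), Talus→Slot 4 ($132), Apex→Slot 2 ($144), total $426.
VCG payment = (others' best without Cove) − (others' welfare with Cove) = 426 − 349 = $77.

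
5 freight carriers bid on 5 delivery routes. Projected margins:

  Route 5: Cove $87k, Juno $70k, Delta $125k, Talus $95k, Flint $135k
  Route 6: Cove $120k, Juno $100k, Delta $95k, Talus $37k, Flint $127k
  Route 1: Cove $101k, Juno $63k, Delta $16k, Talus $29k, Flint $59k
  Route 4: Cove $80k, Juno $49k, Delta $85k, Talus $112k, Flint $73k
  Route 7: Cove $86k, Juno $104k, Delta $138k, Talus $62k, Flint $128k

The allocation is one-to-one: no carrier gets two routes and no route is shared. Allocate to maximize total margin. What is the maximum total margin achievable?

Optimal: Cove→Route 1 ($101k), Juno→Route 6 ($100k), Delta→Route 7 ($138k), Talus→Route 4 ($112k), Flint→Route 5 ($135k) — total 101+100+138+112+135 = $586k.
Max-entry greedy (repeatedly take the single best remaining cell) gives $568k, worse by 18.
Checked against all permutations: $586k is optimal.

Max total: $586k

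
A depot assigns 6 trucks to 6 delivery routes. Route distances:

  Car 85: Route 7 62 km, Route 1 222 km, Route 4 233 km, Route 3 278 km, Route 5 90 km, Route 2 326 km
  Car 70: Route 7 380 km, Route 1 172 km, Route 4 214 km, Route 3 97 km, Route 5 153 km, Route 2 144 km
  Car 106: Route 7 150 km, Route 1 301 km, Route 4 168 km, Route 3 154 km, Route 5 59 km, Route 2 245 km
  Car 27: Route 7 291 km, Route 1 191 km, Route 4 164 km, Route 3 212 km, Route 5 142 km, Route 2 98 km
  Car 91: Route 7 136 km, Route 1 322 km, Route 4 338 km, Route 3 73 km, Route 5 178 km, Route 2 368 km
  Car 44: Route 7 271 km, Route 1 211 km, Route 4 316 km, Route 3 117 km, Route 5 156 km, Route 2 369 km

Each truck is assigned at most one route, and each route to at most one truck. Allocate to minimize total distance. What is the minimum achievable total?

Optimal: Car 85→Route 7 (62 km), Car 70→Route 2 (144 km), Car 106→Route 5 (59 km), Car 27→Route 4 (164 km), Car 91→Route 3 (73 km), Car 44→Route 1 (211 km) — total 62+144+59+164+73+211 = 713 km.
Row-greedy (each truck in turn takes its cheapest remaining route) gives 954 km, worse by 241.
Swapping Car 106↔Car 44 (Car 106→Route 1 301 km, Car 44→Route 5 156 km) adds 187.

Min total: 713 km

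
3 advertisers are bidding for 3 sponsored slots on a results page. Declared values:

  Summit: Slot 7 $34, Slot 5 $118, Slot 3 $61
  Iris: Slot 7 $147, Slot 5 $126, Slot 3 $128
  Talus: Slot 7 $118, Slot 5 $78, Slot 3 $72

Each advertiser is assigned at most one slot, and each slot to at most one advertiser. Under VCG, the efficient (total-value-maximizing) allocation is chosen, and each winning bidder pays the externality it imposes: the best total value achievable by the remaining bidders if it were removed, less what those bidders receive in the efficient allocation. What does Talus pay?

Efficient allocation: Summit→Slot 5 ($118), Iris→Slot 3 ($128), Talus→Slot 7 ($118); total welfare W = $364.
Talus receives Slot 7 at value $118, so the others get W − 118 = $246.
Without Talus: best allocation of the remaining 2 bidders over all 3 slots is Summit→Slot 5 ($118), Iris→Slot 7 ($147), total $265.
VCG payment = (others' best without Talus) − (others' welfare with Talus) = 265 − 246 = $19.

Talus pays $19.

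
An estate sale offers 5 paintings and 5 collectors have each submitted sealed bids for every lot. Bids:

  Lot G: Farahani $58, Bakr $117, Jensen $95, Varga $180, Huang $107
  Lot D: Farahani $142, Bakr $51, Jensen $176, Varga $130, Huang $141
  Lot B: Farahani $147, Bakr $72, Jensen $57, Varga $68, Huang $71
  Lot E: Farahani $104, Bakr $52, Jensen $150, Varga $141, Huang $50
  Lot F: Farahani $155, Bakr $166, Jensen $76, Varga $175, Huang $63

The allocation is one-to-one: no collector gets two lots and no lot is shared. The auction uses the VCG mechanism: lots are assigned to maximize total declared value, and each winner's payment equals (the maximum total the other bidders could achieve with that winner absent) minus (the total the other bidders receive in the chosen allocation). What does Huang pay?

Huang pays $26.

Efficient allocation: Farahani→Lot B ($147), Bakr→Lot F ($166), Jensen→Lot E ($150), Varga→Lot G ($180), Huang→Lot D ($141); total welfare W = $784.
Huang receives Lot D at value $141, so the others get W − 141 = $643.
Without Huang: best allocation of the remaining 4 bidders over all 5 lots is Farahani→Lot B ($147), Bakr→Lot F ($166), Jensen→Lot D ($176), Varga→Lot G ($180), total $669.
VCG payment = (others' best without Huang) − (others' welfare with Huang) = 669 − 643 = $26.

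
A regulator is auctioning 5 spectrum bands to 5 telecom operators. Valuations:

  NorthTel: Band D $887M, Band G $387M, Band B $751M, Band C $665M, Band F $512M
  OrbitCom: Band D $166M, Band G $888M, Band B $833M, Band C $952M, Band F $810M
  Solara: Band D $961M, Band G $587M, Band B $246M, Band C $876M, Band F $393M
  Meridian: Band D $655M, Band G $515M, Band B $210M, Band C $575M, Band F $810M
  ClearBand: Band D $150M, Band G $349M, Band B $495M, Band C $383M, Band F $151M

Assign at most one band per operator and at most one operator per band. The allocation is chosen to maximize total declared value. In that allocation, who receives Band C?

Solara receives Band C.

This is a one-to-one assignment (maximum-weight bipartite matching).
Optimal: NorthTel→Band D ($887M), OrbitCom→Band G ($888M), Solara→Band C ($876M), Meridian→Band F ($810M), ClearBand→Band B ($495M) — total 887+888+876+810+495 = $3956M.
Column-greedy (each band in turn goes to its best remaining operator) gives $3326M, worse by 630.
Swapping Solara↔NorthTel (Solara→Band D $961M, NorthTel→Band C $665M) loses 137.
Every other assignment is strictly worse.
Solara's own top band is Band D ($961M), but forcing Solara→Band D and reassigning the rest optimally gives only $3823M — worse by 133.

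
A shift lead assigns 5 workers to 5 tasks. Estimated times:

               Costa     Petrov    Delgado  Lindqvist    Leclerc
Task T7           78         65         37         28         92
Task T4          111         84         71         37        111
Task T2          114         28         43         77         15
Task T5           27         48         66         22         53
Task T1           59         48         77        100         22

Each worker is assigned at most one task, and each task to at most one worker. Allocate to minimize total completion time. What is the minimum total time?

This is the linear assignment problem.
Optimal: Costa→Task T5 (27 min), Petrov→Task T2 (28 min), Delgado→Task T7 (37 min), Lindqvist→Task T4 (37 min), Leclerc→Task T1 (22 min) — total 27+28+37+37+22 = 151 min.
Column-greedy (each task in turn goes to its cheapest remaining worker) gives 189 min, worse by 38.
Every other assignment is strictly worse.

Min total: 151 min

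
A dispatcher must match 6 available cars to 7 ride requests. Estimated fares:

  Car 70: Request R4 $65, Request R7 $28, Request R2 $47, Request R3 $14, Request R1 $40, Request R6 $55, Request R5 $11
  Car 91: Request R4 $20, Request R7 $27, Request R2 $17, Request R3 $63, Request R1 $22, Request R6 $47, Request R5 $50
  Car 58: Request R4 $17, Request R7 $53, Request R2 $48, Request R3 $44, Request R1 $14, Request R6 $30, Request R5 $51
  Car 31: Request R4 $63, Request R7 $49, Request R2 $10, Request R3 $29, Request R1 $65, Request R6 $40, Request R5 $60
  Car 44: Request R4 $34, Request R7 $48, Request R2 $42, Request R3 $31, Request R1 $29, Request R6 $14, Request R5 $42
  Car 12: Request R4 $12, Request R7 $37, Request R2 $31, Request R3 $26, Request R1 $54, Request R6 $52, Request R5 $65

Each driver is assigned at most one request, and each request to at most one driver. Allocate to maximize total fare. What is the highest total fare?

Max total: $354

Optimal: Car 70→Request R4 ($65), Car 91→Request R3 ($63), Car 58→Request R2 ($48), Car 31→Request R1 ($65), Car 44→Request R7 ($48), Car 12→Request R5 ($65) — total 65+63+48+65+48+65 = $354.
Row-greedy (each driver in turn takes its best remaining request) gives $353, worse by 1.
Checked against all permutations: $354 is optimal.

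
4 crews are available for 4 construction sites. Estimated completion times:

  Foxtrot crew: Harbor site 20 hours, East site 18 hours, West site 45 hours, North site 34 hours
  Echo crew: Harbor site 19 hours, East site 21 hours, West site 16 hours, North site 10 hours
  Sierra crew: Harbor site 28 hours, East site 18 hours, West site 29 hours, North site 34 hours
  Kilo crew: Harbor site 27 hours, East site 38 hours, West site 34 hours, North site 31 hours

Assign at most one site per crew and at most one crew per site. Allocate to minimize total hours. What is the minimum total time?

Treat this as an assignment problem: match each crew to one site.
Optimal: Foxtrot crew→Harbor site (20 hours), Echo crew→North site (10 hours), Sierra crew→East site (18 hours), Kilo crew→West site (34 hours) — total 20+10+18+34 = 82 hours.
Column-greedy (each site in turn goes to its cheapest remaining crew) gives 97 hours, worse by 15.

Minimum total: 82 hours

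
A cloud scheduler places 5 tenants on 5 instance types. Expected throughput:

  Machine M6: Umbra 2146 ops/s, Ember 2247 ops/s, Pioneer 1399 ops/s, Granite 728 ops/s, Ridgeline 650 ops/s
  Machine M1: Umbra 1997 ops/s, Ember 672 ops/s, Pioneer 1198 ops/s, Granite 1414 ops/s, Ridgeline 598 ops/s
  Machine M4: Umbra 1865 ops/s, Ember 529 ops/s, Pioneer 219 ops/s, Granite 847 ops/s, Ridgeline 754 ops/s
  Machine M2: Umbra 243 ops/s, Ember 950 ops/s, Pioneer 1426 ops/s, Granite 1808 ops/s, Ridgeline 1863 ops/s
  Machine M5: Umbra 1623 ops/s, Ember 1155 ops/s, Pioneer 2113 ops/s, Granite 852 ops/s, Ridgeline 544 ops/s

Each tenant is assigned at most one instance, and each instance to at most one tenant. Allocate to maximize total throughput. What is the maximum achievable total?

Optimal: Umbra→Machine M4 (1865 ops/s), Ember→Machine M6 (2247 ops/s), Pioneer→Machine M5 (2113 ops/s), Granite→Machine M1 (1414 ops/s), Ridgeline→Machine M2 (1863 ops/s) — total 1865+2247+2113+1414+1863 = 9502 ops/s.
Max-entry greedy (repeatedly take the single best remaining cell) gives 9067 ops/s, worse by 435.
Next-best assignment: Umbra→Machine M1, Ember→Machine M6, Pioneer→Machine M5, Granite→Machine M4, Ridgeline→Machine M2 = 9067 ops/s.
No other one-to-one assignment exceeds 9502 ops/s.

Max total: 9502 ops/s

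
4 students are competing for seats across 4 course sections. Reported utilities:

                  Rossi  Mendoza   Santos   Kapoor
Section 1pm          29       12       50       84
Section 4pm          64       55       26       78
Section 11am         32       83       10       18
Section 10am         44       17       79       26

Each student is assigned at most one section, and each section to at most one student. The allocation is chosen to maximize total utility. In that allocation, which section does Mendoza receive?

Mendoza receives Section 11am.

Optimal: Rossi→Section 4pm (64 points), Mendoza→Section 11am (83 points), Santos→Section 10am (79 points), Kapoor→Section 1pm (84 points) — total 64+83+79+84 = 310 points.
Next-best assignment: Rossi→Section 1pm, Mendoza→Section 11am, Santos→Section 10am, Kapoor→Section 4pm = 269 points.
Swapping Santos↔Rossi (Santos→Section 4pm 26 points, Rossi→Section 10am 44 points) loses 73.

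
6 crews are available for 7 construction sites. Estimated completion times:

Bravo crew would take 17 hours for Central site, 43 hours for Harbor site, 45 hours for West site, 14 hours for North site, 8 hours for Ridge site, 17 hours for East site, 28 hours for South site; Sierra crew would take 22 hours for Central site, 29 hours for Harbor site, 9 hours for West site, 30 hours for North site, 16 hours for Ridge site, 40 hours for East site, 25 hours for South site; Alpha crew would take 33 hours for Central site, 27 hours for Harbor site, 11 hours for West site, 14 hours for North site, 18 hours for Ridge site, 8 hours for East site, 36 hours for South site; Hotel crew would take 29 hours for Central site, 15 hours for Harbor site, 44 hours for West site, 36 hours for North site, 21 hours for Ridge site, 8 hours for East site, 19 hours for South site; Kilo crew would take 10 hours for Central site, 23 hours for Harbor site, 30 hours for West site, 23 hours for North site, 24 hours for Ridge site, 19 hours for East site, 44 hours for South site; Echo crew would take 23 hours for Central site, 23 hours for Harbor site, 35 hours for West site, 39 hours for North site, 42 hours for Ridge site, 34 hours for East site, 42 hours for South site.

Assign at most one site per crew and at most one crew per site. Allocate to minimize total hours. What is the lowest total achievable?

Min total: 72 hours

Optimal: Bravo crew→Ridge site (8 hours), Sierra crew→West site (9 hours), Alpha crew→North site (14 hours), Hotel crew→East site (8 hours), Kilo crew→Central site (10 hours), Echo crew→Harbor site (23 hours) — total 8+9+14+8+10+23 = 72 hours.
Min-entry greedy (repeatedly take the single cheapest remaining cell) gives 89 hours, worse by 17.
Next-best assignment: Bravo crew→Ridge site, Sierra crew→West site, Alpha crew→East site, Hotel crew→South site, Kilo crew→Central site, Echo crew→Harbor site = 77 hours.
No other one-to-one assignment undercuts 72 hours.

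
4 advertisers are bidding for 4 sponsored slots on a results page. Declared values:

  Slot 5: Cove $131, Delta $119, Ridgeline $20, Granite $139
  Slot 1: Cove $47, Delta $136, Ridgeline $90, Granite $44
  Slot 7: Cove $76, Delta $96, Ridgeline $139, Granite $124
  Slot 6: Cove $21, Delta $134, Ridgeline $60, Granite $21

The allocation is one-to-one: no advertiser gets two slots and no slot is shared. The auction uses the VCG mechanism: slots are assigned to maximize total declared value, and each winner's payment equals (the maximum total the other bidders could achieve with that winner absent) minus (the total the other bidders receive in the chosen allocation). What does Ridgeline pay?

Efficient allocation: Cove→Slot 5 ($131), Delta→Slot 6 ($134), Ridgeline→Slot 1 ($90), Granite→Slot 7 ($124); total welfare W = $479.
Ridgeline receives Slot 1 at value $90, so the others get W − 90 = $389.
Without Ridgeline: best allocation of the remaining 3 bidders over all 4 slots is Cove→Slot 5 ($131), Delta→Slot 1 ($136), Granite→Slot 7 ($124), total $391.
VCG payment = (others' best without Ridgeline) − (others' welfare with Ridgeline) = 391 − 389 = $2.

Ridgeline pays $2.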